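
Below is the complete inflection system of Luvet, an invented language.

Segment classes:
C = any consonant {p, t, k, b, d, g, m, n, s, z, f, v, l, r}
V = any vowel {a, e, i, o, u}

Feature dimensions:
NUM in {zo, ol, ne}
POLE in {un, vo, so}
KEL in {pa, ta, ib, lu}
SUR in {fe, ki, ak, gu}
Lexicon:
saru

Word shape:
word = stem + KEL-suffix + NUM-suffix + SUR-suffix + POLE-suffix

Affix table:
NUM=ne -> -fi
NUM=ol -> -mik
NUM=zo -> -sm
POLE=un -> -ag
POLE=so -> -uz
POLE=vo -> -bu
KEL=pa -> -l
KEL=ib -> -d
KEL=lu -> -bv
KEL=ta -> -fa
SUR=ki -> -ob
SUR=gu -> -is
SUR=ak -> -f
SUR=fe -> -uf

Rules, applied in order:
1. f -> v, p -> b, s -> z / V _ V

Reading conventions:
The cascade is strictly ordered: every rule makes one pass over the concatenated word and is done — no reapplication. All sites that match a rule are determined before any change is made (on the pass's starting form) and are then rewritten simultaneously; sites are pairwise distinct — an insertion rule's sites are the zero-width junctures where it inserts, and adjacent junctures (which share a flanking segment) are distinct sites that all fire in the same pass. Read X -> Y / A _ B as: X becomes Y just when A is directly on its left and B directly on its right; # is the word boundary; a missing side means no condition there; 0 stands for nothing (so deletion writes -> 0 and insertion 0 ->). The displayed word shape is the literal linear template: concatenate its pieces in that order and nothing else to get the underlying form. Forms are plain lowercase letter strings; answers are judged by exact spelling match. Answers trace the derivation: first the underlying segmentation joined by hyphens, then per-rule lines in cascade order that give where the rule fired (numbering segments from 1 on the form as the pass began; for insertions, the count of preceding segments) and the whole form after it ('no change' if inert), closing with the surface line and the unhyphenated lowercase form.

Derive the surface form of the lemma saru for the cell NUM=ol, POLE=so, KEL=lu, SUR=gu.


underlying: saru-bv-mik-is-uz
1. f -> v, p -> b, s -> z / V _ V: fires at position(s) 11: sarubvmikizuz
surface: sarubvmikizuz


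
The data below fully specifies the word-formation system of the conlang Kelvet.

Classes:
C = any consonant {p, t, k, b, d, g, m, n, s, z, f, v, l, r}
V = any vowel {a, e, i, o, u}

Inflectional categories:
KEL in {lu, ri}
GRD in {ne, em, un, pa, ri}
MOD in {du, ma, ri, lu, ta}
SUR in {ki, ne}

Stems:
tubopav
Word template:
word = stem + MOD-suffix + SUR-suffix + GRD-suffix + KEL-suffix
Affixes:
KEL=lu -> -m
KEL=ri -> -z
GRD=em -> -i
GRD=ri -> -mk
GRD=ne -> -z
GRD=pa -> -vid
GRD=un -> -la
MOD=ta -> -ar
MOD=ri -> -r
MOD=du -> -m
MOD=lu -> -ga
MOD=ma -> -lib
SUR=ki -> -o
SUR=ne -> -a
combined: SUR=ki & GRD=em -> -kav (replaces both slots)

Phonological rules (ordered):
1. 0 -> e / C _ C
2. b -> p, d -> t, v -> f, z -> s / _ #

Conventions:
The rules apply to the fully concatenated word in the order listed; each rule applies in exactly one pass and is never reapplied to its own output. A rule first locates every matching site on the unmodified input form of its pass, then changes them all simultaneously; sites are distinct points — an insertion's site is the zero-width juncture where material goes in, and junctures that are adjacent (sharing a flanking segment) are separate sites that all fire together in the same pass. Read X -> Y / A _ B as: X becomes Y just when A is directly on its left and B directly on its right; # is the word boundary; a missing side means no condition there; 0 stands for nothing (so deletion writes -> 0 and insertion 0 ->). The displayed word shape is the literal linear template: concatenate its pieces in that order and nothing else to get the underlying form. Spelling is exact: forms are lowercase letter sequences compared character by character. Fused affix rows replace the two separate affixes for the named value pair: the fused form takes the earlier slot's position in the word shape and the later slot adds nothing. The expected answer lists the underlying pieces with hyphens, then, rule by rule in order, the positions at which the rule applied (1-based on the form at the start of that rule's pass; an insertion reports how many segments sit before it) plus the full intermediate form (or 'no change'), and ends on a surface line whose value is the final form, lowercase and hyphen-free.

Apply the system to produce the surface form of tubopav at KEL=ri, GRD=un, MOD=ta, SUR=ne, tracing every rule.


underlying: tubopav-ar-a-la-z
1. 0 -> e / C _ C: no change
2. b -> p, d -> t, v -> f, z -> s / _ #: fires at position(s) 13: tubopavaralas
surface: tubopavaralas


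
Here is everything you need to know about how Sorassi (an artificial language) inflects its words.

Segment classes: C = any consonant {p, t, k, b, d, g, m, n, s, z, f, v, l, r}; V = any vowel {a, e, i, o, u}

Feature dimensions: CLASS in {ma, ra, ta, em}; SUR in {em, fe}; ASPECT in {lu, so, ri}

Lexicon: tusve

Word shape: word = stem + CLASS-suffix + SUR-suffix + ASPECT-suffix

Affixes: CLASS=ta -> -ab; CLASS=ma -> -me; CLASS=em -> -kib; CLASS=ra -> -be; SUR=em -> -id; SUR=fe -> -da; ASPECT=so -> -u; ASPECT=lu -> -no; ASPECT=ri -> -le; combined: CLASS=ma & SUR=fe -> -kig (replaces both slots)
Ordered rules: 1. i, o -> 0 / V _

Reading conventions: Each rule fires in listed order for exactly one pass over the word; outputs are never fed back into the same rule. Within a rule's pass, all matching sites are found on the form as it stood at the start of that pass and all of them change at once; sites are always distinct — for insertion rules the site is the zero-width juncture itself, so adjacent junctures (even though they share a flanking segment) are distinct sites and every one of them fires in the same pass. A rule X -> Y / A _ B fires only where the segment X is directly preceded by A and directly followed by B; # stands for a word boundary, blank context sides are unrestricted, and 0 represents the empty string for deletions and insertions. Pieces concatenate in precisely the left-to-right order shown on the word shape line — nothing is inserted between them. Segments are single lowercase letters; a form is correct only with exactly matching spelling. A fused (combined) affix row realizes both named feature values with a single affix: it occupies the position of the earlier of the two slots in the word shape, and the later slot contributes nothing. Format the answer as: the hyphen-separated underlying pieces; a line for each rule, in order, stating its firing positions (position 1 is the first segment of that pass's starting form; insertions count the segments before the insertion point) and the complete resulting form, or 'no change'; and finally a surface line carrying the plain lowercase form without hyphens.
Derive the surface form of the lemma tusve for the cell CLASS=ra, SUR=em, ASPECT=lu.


underlying: tusve-be-id-no
1. i, o -> 0 / V _: fires at position(s) 8: tusvebedno
surface: tusvebedno


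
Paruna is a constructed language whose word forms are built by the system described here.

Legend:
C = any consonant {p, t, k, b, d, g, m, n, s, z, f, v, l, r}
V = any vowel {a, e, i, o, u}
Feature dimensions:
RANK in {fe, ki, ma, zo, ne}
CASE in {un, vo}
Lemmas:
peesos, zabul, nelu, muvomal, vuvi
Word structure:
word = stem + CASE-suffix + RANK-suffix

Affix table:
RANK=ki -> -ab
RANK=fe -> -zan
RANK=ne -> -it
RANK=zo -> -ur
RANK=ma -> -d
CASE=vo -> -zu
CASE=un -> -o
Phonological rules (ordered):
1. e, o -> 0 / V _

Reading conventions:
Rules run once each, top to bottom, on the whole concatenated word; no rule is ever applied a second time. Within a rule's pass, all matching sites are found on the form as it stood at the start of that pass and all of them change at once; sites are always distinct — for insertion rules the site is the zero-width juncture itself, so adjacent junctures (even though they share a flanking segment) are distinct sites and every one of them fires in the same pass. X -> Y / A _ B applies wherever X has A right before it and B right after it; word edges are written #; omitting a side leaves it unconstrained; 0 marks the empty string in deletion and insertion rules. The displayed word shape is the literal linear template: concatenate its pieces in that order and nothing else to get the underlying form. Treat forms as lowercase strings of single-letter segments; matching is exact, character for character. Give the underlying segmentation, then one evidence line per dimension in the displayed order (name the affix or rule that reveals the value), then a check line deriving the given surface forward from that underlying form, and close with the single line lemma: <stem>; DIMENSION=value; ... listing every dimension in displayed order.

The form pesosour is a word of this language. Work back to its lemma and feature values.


underlying: peesos-o-ur
RANK=zo - signalled by the affix -ur
CASE=un - signalled by the affix -o
check: peesosour -> pesosour
lemma: peesos; RANK=zo; CASE=un


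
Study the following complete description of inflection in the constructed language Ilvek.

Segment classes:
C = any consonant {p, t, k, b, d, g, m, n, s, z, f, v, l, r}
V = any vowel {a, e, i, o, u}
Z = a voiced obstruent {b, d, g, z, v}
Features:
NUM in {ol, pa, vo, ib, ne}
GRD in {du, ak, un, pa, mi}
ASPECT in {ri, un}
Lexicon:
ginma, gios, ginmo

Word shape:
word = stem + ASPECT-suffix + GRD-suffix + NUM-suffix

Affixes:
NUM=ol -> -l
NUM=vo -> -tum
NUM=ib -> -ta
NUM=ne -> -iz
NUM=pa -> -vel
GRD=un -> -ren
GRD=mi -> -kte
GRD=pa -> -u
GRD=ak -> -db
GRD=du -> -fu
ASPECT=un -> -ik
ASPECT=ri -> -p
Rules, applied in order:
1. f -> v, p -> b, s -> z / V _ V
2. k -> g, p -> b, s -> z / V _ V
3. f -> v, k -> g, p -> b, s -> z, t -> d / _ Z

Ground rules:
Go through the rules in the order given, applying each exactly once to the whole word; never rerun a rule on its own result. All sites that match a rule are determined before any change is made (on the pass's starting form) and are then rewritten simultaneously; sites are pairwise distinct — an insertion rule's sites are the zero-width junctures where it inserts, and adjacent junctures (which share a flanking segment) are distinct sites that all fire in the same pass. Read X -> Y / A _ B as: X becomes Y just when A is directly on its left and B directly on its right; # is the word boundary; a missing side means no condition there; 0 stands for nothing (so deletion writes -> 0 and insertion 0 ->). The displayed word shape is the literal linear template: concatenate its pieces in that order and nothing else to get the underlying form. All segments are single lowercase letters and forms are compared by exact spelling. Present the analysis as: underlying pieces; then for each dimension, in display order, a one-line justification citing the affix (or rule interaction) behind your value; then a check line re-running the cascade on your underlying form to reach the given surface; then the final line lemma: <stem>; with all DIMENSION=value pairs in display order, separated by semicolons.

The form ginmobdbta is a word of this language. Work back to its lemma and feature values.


underlying: ginmo-p-db-ta
NUM=ib - signalled by the affix -ta
GRD=ak - signalled by the affix -db
ASPECT=ri - signalled by the affix -p
check: ginmopdbta -> ginmopdbta -> ginmopdbta -> ginmobdbta
lemma: ginmo; NUM=ib; GRD=ak; ASPECT=ri


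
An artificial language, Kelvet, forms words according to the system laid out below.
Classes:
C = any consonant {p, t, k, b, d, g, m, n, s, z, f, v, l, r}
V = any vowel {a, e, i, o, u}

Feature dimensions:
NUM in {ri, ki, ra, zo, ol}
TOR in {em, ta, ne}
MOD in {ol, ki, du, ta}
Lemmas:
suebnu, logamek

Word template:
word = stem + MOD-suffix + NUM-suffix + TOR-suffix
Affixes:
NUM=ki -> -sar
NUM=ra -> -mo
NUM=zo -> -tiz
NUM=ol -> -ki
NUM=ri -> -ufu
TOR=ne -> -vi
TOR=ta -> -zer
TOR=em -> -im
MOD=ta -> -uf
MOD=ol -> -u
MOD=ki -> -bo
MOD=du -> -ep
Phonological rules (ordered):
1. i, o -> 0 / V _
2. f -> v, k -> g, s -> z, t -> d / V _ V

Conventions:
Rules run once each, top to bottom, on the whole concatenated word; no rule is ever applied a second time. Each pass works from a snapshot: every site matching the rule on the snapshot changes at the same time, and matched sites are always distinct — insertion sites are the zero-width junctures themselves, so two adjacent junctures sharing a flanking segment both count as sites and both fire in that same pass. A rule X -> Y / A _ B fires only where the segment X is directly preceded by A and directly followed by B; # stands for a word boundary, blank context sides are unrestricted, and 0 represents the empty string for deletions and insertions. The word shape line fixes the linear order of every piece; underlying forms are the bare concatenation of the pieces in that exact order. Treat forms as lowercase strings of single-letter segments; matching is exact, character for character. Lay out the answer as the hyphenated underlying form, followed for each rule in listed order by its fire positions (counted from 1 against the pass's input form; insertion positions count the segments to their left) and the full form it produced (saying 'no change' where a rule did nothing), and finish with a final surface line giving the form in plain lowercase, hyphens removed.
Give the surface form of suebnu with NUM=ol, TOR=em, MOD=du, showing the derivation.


underlying: suebnu-ep-ki-im
1. i, o -> 0 / V _: fires at position(s) 11: suebnuepkim
2. f -> v, k -> g, s -> z, t -> d / V _ V: no change
surface: suebnuepkim


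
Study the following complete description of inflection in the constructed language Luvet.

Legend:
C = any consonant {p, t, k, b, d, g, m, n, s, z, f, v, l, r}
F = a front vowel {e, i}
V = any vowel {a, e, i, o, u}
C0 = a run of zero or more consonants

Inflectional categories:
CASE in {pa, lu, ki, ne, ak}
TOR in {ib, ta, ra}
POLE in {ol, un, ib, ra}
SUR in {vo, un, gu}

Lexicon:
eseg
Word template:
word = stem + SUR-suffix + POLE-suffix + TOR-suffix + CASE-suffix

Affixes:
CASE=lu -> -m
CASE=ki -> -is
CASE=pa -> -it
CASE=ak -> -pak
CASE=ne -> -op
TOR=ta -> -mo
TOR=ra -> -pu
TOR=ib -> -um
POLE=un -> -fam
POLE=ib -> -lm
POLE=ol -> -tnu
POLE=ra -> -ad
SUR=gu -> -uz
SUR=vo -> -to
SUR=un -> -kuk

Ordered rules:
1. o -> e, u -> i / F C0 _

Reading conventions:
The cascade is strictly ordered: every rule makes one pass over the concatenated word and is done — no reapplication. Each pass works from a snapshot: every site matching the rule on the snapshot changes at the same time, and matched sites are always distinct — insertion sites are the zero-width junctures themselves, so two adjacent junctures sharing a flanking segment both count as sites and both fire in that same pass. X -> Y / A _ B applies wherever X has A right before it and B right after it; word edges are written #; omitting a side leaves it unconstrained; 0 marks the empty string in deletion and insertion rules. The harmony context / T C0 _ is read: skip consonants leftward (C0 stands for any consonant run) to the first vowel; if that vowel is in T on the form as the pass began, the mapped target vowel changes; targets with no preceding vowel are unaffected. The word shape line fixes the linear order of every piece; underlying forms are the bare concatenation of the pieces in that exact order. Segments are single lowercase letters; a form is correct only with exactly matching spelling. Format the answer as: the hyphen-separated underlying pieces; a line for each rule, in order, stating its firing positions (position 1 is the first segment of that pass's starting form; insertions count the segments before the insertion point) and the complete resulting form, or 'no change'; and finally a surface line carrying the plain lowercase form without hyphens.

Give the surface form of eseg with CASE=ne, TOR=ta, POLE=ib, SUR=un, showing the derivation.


underlying: eseg-kuk-lm-mo-op
1. o -> e, u -> i / F C0 _: fires at position(s) 6: esegkiklmmoop
surface: esegkiklmmoop


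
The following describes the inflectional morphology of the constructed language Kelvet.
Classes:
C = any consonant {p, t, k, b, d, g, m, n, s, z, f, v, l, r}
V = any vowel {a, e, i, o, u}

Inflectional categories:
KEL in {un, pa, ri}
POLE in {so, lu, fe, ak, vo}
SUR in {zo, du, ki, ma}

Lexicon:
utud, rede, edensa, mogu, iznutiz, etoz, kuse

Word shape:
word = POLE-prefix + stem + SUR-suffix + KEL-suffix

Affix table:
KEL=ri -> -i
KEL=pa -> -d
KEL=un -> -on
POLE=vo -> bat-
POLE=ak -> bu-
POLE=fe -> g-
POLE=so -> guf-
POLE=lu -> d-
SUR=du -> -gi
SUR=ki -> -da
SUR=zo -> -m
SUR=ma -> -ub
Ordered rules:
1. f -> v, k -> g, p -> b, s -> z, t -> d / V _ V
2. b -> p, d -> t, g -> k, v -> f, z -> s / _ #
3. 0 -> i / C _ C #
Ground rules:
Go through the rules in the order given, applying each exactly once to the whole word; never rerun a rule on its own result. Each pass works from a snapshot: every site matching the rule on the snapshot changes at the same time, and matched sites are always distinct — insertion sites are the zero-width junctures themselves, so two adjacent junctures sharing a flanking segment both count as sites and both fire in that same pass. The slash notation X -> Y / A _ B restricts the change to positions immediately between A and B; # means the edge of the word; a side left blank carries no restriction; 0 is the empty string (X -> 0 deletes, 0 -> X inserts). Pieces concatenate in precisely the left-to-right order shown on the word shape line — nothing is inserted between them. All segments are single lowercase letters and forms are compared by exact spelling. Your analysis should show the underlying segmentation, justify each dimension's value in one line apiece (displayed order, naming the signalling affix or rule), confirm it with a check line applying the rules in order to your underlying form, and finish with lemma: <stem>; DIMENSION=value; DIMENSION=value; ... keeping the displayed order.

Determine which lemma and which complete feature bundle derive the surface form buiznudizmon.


underlying: bu-iznutiz-m-on
KEL=un - signalled by the affix -on
POLE=ak - signalled by the affix bu-
SUR=zo - signalled by the affix -m
check: buiznutizmon -> buiznudizmon -> buiznudizmon -> buiznudizmon
lemma: iznutiz; KEL=un; POLE=ak; SUR=zo


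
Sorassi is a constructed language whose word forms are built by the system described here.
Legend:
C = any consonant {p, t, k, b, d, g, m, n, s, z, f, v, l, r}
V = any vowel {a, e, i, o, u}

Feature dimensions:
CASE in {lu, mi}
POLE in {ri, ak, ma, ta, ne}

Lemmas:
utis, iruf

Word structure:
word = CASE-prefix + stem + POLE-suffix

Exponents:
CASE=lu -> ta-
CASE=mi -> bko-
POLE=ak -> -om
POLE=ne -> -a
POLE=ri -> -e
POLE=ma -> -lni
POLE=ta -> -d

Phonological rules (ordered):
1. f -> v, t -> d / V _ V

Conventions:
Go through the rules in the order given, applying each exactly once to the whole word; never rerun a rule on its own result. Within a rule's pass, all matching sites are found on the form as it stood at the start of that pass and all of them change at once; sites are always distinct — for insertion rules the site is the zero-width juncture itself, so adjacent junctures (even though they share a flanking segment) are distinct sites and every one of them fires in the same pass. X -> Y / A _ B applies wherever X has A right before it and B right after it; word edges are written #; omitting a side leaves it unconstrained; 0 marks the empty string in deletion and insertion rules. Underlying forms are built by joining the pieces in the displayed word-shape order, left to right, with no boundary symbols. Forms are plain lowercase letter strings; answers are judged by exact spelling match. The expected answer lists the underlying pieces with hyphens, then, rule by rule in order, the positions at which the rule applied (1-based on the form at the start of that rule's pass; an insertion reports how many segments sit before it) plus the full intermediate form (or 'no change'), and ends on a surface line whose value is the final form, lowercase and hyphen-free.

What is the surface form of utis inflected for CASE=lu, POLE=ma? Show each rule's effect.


underlying: ta-utis-lni
1. f -> v, t -> d / V _ V: fires at position(s) 4: taudislni
surface: taudislni


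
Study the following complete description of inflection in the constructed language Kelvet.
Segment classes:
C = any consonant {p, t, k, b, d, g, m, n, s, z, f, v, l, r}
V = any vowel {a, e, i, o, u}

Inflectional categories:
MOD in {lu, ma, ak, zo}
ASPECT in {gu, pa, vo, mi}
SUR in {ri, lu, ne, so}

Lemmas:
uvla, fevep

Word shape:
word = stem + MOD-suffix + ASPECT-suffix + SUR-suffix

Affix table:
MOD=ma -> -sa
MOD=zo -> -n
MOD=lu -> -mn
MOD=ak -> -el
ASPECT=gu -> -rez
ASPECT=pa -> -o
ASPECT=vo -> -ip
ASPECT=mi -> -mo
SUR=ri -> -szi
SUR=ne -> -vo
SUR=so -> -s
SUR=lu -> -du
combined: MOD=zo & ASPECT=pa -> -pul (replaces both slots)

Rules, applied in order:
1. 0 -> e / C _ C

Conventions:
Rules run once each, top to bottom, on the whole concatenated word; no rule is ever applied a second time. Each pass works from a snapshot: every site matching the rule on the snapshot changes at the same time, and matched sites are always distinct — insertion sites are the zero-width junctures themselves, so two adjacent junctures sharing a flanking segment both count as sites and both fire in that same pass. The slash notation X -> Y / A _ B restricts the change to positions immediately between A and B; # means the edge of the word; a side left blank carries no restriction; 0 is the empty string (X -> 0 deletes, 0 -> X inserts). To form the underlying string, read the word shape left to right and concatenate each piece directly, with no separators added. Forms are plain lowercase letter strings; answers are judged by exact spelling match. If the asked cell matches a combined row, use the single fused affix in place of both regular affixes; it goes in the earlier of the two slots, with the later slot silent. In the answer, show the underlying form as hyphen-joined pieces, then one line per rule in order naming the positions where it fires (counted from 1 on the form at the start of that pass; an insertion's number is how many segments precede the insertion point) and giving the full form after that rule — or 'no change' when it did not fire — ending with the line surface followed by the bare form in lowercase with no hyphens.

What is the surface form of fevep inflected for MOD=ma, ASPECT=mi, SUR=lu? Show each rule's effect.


underlying: fevep-sa-mo-du
1. 0 -> e / C _ C: inserts after position(s) 5: fevepesamodu
surface: fevepesamodu


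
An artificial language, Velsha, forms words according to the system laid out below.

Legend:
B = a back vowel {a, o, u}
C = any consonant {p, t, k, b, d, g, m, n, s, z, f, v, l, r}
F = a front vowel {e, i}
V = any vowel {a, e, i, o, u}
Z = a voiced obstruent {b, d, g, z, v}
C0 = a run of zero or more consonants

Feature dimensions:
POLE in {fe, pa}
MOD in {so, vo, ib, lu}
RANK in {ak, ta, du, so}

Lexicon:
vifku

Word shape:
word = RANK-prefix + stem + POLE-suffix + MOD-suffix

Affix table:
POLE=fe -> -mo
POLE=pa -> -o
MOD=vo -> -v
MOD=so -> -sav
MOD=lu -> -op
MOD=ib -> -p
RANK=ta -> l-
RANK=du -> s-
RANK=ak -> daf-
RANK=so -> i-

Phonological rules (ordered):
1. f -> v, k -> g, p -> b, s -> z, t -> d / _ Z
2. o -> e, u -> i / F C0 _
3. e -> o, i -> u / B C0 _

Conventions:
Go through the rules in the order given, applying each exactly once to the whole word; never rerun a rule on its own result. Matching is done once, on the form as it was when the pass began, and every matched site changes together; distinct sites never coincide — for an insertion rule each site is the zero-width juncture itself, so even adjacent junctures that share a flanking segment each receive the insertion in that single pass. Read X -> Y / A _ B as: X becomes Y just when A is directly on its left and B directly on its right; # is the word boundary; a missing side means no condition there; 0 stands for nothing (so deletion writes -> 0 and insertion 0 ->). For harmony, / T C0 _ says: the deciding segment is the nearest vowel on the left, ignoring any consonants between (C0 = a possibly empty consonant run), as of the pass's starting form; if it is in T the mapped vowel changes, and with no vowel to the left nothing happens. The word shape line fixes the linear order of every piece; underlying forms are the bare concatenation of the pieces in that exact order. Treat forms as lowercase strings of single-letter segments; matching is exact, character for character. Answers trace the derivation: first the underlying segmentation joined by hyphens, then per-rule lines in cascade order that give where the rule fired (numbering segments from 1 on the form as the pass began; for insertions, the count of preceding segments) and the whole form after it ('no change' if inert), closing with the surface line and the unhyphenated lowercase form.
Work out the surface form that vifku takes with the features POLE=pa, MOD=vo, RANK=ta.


underlying: l-vifku-o-v
1. f -> v, k -> g, p -> b, s -> z, t -> d / _ Z: no change
2. o -> e, u -> i / F C0 _: fires at position(s) 6: lvifkiov
3. e -> o, i -> u / B C0 _: no change
surface: lvifkiov


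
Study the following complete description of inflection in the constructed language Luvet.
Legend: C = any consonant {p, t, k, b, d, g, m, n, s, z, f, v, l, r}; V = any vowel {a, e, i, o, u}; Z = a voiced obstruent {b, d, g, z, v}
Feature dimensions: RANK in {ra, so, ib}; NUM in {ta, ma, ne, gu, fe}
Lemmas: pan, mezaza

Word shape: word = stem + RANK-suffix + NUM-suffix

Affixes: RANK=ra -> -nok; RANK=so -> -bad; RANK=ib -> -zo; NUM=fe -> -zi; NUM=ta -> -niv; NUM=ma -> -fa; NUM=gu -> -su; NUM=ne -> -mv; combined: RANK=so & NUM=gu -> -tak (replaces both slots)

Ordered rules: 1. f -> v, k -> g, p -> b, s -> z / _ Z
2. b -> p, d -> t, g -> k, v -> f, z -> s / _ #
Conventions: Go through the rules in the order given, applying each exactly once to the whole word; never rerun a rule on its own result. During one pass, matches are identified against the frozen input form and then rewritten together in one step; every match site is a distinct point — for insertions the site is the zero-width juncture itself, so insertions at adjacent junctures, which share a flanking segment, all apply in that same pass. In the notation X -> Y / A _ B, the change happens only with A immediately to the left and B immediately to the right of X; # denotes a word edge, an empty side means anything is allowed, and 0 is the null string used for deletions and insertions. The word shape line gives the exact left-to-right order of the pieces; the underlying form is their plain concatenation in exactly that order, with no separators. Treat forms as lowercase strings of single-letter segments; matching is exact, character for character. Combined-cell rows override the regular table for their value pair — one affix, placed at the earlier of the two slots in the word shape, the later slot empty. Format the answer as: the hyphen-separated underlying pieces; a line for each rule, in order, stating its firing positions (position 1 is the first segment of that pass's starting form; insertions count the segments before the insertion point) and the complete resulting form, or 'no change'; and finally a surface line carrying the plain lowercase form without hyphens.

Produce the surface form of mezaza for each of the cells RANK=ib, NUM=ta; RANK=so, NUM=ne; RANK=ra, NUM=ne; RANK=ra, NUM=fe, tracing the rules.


cell RANK=ib, NUM=ta:
underlying: mezaza-zo-niv
1. f -> v, k -> g, p -> b, s -> z / _ Z: no change
2. b -> p, d -> t, g -> k, v -> f, z -> s / _ #: fires at position(s) 11: mezazazonif
surface: mezazazonif

cell RANK=so, NUM=ne:
underlying: mezaza-bad-mv
1. f -> v, k -> g, p -> b, s -> z / _ Z: no change
2. b -> p, d -> t, g -> k, v -> f, z -> s / _ #: fires at position(s) 11: mezazabadmf
surface: mezazabadmf

cell RANK=ra, NUM=ne:
underlying: mezaza-nok-mv
1. f -> v, k -> g, p -> b, s -> z / _ Z: no change
2. b -> p, d -> t, g -> k, v -> f, z -> s / _ #: fires at position(s) 11: mezazanokmf
surface: mezazanokmf

cell RANK=ra, NUM=fe:
underlying: mezaza-nok-zi
1. f -> v, k -> g, p -> b, s -> z / _ Z: fires at position(s) 9: mezazanogzi
2. b -> p, d -> t, g -> k, v -> f, z -> s / _ #: no change
surface: mezazanogzi


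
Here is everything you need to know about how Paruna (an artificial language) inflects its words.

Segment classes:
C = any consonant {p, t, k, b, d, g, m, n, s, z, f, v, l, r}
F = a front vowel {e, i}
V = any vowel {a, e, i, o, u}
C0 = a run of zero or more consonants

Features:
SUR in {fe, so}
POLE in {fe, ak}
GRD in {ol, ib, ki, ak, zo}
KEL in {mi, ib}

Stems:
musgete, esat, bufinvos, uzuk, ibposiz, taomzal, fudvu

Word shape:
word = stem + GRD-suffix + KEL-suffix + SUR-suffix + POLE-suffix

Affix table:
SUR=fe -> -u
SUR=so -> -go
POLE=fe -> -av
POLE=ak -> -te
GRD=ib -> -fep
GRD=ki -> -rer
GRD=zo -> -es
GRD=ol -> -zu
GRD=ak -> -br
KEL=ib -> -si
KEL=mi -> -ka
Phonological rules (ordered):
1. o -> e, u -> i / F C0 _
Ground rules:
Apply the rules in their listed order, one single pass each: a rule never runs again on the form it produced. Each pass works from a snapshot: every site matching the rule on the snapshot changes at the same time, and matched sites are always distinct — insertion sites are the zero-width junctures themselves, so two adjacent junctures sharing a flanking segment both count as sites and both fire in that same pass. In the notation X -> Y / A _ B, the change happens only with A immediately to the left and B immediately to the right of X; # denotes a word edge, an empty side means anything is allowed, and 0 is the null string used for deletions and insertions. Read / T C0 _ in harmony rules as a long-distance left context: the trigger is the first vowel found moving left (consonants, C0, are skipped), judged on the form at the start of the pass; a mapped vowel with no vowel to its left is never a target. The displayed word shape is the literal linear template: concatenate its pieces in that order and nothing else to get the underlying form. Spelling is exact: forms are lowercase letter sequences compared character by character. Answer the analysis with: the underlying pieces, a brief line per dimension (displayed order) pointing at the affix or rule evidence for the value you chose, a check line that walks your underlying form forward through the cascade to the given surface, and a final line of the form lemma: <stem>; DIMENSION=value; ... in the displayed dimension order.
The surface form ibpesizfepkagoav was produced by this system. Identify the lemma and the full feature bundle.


underlying: ibposiz-fep-ka-go-av
SUR=so - signalled by the affix -go
POLE=fe - signalled by the affix -av
GRD=ib - signalled by the affix -fep
KEL=mi - signalled by the affix -ka
check: ibposizfepkagoav -> ibpesizfepkagoav
lemma: ibposiz; SUR=so; POLE=fe; GRD=ib; KEL=mi


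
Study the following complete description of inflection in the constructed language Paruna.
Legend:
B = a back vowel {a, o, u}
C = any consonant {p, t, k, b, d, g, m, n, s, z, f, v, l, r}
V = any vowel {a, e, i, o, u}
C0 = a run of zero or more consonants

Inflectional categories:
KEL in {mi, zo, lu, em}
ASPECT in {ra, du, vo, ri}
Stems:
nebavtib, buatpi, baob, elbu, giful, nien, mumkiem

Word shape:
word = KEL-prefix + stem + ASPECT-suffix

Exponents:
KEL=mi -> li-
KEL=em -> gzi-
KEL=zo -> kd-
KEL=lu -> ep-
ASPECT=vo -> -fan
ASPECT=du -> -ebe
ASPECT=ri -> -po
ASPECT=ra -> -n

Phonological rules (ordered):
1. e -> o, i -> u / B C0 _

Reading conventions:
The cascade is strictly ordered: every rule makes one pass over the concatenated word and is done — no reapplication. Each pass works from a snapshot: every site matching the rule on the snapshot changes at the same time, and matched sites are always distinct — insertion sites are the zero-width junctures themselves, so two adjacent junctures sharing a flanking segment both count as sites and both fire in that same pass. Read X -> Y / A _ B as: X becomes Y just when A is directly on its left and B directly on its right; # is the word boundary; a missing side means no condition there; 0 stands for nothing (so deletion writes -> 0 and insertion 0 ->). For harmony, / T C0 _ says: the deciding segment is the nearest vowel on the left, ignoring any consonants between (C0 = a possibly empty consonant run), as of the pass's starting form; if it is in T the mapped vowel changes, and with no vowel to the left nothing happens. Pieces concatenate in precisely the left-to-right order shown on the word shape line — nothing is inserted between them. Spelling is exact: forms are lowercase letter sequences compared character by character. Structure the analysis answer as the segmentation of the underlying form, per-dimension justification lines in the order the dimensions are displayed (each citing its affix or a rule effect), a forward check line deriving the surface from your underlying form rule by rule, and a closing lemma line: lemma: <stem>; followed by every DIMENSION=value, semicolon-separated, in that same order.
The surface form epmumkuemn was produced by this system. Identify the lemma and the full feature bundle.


underlying: ep-mumkiem-n
KEL=lu - signalled by the affix ep-
ASPECT=ra - signalled by the affix -n
check: epmumkiemn -> epmumkuemn
lemma: mumkiem; KEL=lu; ASPECT=ra


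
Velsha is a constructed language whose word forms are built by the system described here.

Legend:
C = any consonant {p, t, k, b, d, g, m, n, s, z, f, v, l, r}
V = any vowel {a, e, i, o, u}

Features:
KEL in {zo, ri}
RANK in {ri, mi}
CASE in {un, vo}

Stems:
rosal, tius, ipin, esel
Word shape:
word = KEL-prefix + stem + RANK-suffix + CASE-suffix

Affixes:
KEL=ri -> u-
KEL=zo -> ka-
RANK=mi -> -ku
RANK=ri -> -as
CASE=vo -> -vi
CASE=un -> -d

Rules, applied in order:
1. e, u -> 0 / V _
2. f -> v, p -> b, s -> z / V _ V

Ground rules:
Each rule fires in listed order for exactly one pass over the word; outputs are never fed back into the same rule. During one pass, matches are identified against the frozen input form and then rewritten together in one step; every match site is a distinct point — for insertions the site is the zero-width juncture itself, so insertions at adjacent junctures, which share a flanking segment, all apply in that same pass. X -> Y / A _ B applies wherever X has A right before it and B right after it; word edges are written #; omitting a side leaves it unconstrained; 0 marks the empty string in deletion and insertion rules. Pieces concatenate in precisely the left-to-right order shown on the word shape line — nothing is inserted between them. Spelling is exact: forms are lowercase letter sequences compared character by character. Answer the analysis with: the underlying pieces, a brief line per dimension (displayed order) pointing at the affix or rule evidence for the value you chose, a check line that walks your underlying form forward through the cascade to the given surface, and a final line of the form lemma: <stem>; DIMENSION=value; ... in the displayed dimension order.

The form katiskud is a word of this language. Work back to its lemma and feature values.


underlying: ka-tius-ku-d
KEL=zo - signalled by the affix ka-
RANK=mi - signalled by the affix -ku
CASE=un - signalled by the affix -d
check: katiuskud -> katiskud -> katiskud
lemma: tius; KEL=zo; RANK=mi; CASE=un


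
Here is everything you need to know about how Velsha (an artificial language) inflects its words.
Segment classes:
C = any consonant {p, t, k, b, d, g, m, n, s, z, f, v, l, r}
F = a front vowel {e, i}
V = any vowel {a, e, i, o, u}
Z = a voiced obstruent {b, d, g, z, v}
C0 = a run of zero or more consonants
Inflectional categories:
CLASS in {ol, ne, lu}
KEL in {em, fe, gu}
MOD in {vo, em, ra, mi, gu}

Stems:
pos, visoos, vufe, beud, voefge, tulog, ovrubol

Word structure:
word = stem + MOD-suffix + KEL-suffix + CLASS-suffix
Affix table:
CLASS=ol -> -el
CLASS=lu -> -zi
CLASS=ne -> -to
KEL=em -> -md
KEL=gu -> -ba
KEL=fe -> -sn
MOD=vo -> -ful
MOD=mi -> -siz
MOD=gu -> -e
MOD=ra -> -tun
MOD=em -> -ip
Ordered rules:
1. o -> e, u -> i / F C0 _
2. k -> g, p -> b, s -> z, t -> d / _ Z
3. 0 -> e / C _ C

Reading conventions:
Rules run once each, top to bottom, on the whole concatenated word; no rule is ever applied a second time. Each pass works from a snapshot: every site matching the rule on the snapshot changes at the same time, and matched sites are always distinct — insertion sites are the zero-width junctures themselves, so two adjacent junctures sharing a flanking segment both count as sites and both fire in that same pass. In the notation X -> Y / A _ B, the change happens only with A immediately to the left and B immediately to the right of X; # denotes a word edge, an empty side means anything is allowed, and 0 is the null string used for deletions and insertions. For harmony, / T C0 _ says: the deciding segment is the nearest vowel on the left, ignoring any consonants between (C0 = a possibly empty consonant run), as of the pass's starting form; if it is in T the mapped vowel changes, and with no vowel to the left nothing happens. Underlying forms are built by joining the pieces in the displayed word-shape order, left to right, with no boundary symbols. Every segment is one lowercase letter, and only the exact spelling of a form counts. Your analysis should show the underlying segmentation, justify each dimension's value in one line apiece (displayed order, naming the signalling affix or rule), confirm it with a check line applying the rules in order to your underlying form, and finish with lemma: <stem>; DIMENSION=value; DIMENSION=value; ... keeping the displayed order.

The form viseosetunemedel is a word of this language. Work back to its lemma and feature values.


underlying: visoos-tun-md-el
CLASS=ol - signalled by the affix -el
KEL=em - signalled by the affix -md
MOD=ra - signalled by the affix -tun
check: visoostunmdel -> viseostunmdel -> viseostunmdel -> viseosetunemedel
lemma: visoos; CLASS=ol; KEL=em; MOD=ra


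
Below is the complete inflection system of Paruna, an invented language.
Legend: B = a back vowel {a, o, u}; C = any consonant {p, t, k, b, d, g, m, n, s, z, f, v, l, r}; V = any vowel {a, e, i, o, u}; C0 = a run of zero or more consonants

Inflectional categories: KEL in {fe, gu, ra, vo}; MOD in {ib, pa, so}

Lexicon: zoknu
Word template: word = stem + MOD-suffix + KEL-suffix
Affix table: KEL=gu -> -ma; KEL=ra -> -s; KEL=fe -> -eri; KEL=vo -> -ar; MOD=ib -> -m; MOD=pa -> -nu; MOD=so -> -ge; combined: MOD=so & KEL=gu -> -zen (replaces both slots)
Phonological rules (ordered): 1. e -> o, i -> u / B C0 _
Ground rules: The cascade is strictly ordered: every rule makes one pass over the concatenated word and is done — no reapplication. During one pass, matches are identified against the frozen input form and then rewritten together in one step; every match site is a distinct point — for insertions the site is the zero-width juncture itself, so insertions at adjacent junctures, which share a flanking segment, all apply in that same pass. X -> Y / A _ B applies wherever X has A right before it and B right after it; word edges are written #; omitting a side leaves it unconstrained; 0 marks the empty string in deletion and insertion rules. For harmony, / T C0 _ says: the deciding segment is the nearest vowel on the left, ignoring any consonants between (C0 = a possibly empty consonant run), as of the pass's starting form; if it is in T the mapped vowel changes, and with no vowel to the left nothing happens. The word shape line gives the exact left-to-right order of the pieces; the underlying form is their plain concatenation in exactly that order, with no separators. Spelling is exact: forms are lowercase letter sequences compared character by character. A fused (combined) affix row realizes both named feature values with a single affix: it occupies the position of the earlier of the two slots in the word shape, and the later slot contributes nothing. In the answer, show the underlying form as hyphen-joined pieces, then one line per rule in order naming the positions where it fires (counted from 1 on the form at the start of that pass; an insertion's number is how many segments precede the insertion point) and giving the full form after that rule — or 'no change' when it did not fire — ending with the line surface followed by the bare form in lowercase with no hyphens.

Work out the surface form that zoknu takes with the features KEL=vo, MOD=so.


underlying: zoknu-ge-ar
1. e -> o, i -> u / B C0 _: fires at position(s) 7: zoknugoar
surface: zoknugoar
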